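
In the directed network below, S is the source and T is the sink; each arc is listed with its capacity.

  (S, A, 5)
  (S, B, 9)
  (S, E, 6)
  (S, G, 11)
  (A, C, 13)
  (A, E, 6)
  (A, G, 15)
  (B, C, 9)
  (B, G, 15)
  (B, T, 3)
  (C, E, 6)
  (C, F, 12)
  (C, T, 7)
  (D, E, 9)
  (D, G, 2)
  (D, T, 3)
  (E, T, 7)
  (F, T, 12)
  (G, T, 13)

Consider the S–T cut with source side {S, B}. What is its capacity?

Edges leaving {S, B}: S→A (5), S→E (6), S→G (11), B→C (9), B→G (15), B→T (3).
Cut capacity = 5 + 6 + 11 + 9 + 15 + 3 = 49.

49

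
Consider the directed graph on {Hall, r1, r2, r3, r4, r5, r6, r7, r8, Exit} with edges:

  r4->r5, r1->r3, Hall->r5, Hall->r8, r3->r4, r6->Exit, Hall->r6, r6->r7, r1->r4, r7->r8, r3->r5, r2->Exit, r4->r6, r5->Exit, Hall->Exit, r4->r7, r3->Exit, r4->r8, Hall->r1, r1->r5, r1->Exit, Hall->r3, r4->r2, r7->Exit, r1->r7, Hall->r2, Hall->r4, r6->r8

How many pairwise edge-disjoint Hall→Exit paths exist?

7

Assign every edge capacity 1; by Menger, the answer equals the max flow.
Path Hall→Exit (+1); total 1.
Path Hall→r1→Exit (+1); total 2.
Path Hall→r2→Exit (+1); total 3.
Path Hall→r3→Exit (+1); total 4.
Path Hall→r5→Exit (+1); total 5.
Path Hall→r6→Exit (+1); total 6.
Path Hall→r4→r7→Exit (+1); total 7.
No residual Hall→Exit path; max flow = 7.
Certifying cut of size 7: {Hall→Exit, Hall→r1, Hall→r2, Hall→r3, Hall→r4, Hall→r5, Hall→r6}.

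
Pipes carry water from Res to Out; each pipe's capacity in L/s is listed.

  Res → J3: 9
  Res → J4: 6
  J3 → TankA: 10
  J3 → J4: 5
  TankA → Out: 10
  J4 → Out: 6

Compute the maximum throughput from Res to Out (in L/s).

Augment Res→J4→Out: bottleneck 6, flow now 6.
Augment Res→J3→TankA→Out: bottleneck 9, flow now 15.
No augmenting path remains; maximum flow = 15.
In the residual graph, reachable from Res: {Res}.
Min-cut edges: Res→J3 (9), Res→J4 (6); capacity 9 + 6 = 15.
This cut is saturated, so no flow can exceed 15.

15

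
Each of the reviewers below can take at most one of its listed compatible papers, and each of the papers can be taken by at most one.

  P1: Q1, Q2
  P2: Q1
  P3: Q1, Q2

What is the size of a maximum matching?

2

Unit-capacity flow: source→left, listed edges, right→sink; max matching = max flow.
Augmenting path P1→Q1 (+1); matched 1.
Augmenting path P3→Q2 (+1); matched 2.
No augmenting path remains; maximum matching = 2.
König certificate: {Q1, Q2} is a vertex cover of size 2 (every listed pair touches it), so no matching can be larger.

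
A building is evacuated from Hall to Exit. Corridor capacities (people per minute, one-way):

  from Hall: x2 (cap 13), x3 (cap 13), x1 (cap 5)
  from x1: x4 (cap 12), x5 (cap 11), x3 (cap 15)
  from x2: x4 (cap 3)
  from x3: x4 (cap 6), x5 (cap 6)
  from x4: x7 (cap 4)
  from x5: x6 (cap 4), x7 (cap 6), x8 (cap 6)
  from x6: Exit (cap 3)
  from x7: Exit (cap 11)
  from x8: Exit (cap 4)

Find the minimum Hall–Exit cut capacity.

Augment Hall→x1→x4→x7→Exit: bottleneck 4, flow now 4.
Augment Hall→x1→x5→x6→Exit: bottleneck 1, flow now 5.
Augment Hall→x3→x5→x6→Exit: bottleneck 2, flow now 7.
Augment Hall→x3→x5→x7→Exit: bottleneck 4, flow now 11.
Augment Hall→x2→x4→x1→x5→x7→Exit: bottleneck 2, flow now 13. (uses reverse residual edge)
Augment Hall→x2→x4→x1→x5→x8→Exit: bottleneck 1, flow now 14. (uses reverse residual edge)
Augment Hall→x3→x4→x1→x5→x8→Exit: bottleneck 1, flow now 15. (uses reverse residual edge)
No augmenting path remains; maximum flow = 15.
By max-flow min-cut, the minimum cut capacity equals the max flow.
In the residual graph, reachable from Hall: {Hall, x2, x3, x4}.
Min-cut edges: Hall→x1 (5), x3→x5 (6), x4→x7 (4); capacity 5 + 6 + 4 = 15.

15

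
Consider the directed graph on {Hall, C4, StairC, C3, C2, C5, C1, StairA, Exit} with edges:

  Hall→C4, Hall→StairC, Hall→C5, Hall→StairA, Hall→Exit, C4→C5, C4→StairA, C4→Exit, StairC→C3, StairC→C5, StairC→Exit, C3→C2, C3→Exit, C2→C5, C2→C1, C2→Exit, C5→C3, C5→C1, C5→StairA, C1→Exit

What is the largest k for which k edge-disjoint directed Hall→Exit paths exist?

4

Assign every edge capacity 1; by Menger, the answer equals the max flow.
Path Hall→Exit (+1); total 1.
Path Hall→C4→Exit (+1); total 2.
Path Hall→StairC→Exit (+1); total 3.
Path Hall→C5→C3→Exit (+1); total 4.
No residual Hall→Exit path; max flow = 4.
Certifying cut of size 4: {Hall→C4, Hall→C5, Hall→Exit, Hall→StairC}.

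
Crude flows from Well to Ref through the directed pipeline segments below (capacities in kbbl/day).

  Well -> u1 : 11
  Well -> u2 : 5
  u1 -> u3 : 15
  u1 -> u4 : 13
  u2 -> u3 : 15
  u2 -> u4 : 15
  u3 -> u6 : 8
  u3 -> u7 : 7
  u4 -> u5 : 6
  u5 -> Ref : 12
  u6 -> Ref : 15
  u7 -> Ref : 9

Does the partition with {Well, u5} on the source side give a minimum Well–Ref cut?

Given cut capacity: 11 + 5 + 12 = 28.
Augment Well→u1→u3→u6→Ref: bottleneck 8, flow now 8.
Augment Well→u1→u3→u7→Ref: bottleneck 3, flow now 11.
Augment Well→u2→u3→u7→Ref: bottleneck 4, flow now 15.
Augment Well→u2→u4→u5→Ref: bottleneck 1, flow now 16.
No augmenting path remains; maximum flow = 16.
In the residual graph, reachable from Well: {Well}.
Min-cut edges: Well→u1 (11), Well→u2 (5); capacity 11 + 5 = 16.
Cut capacity 28 exceeds the max flow 16, so it is not minimum.

No — its capacity is 28, but the minimum cut has capacity 16.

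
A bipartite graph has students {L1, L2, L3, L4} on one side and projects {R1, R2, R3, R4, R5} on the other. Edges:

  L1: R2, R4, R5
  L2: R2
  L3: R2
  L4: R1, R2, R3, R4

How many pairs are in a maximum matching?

Unit-capacity flow: source→left, listed edges, right→sink; max matching = max flow.
Augmenting path L1→R2 (+1); matched 1.
Augmenting path L4→R1 (+1); matched 2.
Augmenting path L2→R2→L1→R4 (+1); matched 3.
No augmenting path remains; maximum matching = 3.
König certificate: {L1, L4, R2} is a vertex cover of size 3 (every listed pair touches it), so no matching can be larger.

3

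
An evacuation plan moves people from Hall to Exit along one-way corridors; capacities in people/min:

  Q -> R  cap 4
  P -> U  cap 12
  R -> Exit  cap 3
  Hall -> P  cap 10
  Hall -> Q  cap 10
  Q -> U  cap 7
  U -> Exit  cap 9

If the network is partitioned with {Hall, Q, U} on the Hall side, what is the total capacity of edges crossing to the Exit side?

Edges leaving {Hall, Q, U}: Hall→P (10), Q→R (4), U→Exit (9).
Cut capacity = 10 + 4 + 9 = 23.

23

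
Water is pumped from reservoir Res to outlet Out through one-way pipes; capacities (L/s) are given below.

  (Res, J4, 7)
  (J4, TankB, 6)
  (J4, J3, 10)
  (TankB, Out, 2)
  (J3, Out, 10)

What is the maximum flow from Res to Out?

Augment Res→J4→TankB→Out: bottleneck 2, flow now 2.
Augment Res→J4→J3→Out: bottleneck 5, flow now 7.
No augmenting path remains; maximum flow = 7.
In the residual graph, reachable from Res: {Res}.
Min-cut edges: Res→J4 (7); capacity 7 = 7.
This cut is saturated, so no flow can exceed 7.

7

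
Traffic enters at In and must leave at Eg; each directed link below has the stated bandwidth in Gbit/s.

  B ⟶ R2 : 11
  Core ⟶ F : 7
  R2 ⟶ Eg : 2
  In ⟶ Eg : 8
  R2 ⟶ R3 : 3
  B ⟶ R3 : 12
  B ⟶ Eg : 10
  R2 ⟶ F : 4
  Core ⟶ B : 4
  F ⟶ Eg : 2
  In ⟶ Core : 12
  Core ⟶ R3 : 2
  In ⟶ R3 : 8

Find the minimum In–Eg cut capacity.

14

Augment In→Eg: bottleneck 8, flow now 8.
Augment In→Core→B→Eg: bottleneck 4, flow now 12.
Augment In→Core→F→Eg: bottleneck 2, flow now 14.
No augmenting path remains; maximum flow = 14.
By max-flow min-cut, the minimum cut capacity equals the max flow.
In the residual graph, reachable from In: {In, Core, F, R3}.
Min-cut edges: In→Eg (8), Core→B (4), F→Eg (2); capacity 8 + 4 + 2 = 14.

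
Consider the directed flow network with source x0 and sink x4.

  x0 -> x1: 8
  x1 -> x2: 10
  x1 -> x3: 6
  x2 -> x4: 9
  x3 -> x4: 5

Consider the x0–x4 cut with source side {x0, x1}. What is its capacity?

16

Edges leaving {x0, x1}: x1→x2 (10), x1→x3 (6).
Cut capacity = 10 + 6 = 16.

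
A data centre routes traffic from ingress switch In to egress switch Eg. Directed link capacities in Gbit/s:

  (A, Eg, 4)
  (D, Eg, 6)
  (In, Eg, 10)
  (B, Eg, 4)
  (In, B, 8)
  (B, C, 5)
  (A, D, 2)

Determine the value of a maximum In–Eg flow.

14

Augment In→Eg: bottleneck 10, flow now 10.
Augment In→B→Eg: bottleneck 4, flow now 14.
No augmenting path remains; maximum flow = 14.
In the residual graph, reachable from In: {In, B, C}.
Min-cut edges: In→Eg (10), B→Eg (4); capacity 10 + 4 = 14.
This cut is saturated, so no flow can exceed 14.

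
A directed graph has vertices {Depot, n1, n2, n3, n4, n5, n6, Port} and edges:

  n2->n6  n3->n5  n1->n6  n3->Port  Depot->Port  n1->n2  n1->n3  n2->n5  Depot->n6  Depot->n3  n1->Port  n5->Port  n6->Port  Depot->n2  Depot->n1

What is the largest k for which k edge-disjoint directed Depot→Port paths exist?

Assign every edge capacity 1; by Menger, the answer equals the max flow.
Path Depot→Port (+1); total 1.
Path Depot→n1→Port (+1); total 2.
Path Depot→n3→Port (+1); total 3.
Path Depot→n6→Port (+1); total 4.
Path Depot→n2→n5→Port (+1); total 5.
No residual Depot→Port path; max flow = 5.
Certifying cut of size 5: {Depot→Port, Depot→n1, Depot→n2, Depot→n3, Depot→n6}.

5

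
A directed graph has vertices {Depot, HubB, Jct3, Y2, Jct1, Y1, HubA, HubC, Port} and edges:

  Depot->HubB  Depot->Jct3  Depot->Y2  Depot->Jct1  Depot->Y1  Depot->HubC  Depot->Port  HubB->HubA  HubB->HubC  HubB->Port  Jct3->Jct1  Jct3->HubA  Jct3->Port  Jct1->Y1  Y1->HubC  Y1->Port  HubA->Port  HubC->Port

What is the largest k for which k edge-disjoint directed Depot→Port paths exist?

Assign every edge capacity 1; by Menger, the answer equals the max flow.
Path Depot→Port (+1); total 1.
Path Depot→HubB→Port (+1); total 2.
Path Depot→Jct3→Port (+1); total 3.
Path Depot→Y1→Port (+1); total 4.
Path Depot→HubC→Port (+1); total 5.
No residual Depot→Port path; max flow = 5.
Certifying cut of size 5: {Depot→HubB, Depot→Jct3, Depot→Port, HubC→Port, Y1→Port}.

5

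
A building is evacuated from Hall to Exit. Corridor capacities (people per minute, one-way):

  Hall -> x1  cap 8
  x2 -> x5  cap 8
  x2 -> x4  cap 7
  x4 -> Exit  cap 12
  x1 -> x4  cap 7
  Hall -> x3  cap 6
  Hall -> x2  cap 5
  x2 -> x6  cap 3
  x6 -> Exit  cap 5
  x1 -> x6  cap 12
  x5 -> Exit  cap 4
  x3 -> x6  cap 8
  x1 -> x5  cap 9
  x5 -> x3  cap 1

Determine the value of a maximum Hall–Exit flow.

Augment Hall→x1→x4→Exit: bottleneck 7, flow now 7.
Augment Hall→x1→x5→Exit: bottleneck 1, flow now 8.
Augment Hall→x2→x4→Exit: bottleneck 5, flow now 13.
Augment Hall→x3→x6→Exit: bottleneck 5, flow now 18.
No augmenting path remains; maximum flow = 18.
In the residual graph, reachable from Hall: {Hall, x3, x6}.
Min-cut edges: Hall→x1 (8), Hall→x2 (5), x6→Exit (5); capacity 8 + 5 + 5 = 18.
This cut is saturated, so no flow can exceed 18.

18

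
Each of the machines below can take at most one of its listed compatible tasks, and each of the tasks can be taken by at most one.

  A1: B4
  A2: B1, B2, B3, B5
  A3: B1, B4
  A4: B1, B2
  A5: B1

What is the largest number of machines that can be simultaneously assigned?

Unit-capacity flow: source→left, listed edges, right→sink; max matching = max flow.
Augmenting path A1→B4 (+1); matched 1.
Augmenting path A2→B1 (+1); matched 2.
Augmenting path A4→B2 (+1); matched 3.
Augmenting path A3→B1→A2→B3 (+1); matched 4.
No augmenting path remains; maximum matching = 4.
König certificate: {A2, A4, B1, B4} is a vertex cover of size 4 (every listed pair touches it), so no matching can be larger.

4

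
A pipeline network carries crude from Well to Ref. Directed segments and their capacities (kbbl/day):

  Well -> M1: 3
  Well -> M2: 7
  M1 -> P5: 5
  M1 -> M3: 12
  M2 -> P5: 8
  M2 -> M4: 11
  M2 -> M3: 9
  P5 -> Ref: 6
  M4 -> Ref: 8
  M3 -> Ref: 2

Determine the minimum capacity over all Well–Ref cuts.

Augment Well→M1→P5→Ref: bottleneck 3, flow now 3.
Augment Well→M2→P5→Ref: bottleneck 3, flow now 6.
Augment Well→M2→M4→Ref: bottleneck 4, flow now 10.
No augmenting path remains; maximum flow = 10.
By max-flow min-cut, the minimum cut capacity equals the max flow.
In the residual graph, reachable from Well: {Well}.
Min-cut edges: Well→M1 (3), Well→M2 (7); capacity 3 + 7 = 10.

10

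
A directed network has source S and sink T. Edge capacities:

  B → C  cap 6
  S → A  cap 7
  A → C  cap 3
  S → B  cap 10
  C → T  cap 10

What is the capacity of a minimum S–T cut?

Augment S→A→C→T: bottleneck 3, flow now 3.
Augment S→B→C→T: bottleneck 6, flow now 9.
No augmenting path remains; maximum flow = 9.
By max-flow min-cut, the minimum cut capacity equals the max flow.
In the residual graph, reachable from S: {S, A, B}.
Min-cut edges: A→C (3), B→C (6); capacity 3 + 6 = 9.

9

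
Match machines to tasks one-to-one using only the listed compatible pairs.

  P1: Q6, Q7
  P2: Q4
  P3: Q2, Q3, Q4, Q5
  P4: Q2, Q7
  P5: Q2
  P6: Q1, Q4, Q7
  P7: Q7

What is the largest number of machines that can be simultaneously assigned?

Unit-capacity flow: source→left, listed edges, right→sink; max matching = max flow.
Augmenting path P1→Q6 (+1); matched 1.
Augmenting path P2→Q4 (+1); matched 2.
Augmenting path P3→Q2 (+1); matched 3.
Augmenting path P4→Q7 (+1); matched 4.
Augmenting path P6→Q1 (+1); matched 5.
Augmenting path P5→Q2→P3→Q3 (+1); matched 6.
No augmenting path remains; maximum matching = 6.
König certificate: {P1, P2, P3, P6, Q2, Q7} is a vertex cover of size 6 (every listed pair touches it), so no matching can be larger.

6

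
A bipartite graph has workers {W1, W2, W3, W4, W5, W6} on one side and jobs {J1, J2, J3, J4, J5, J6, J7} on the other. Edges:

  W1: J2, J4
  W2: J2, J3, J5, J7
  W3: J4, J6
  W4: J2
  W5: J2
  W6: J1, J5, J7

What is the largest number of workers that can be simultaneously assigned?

5

Unit-capacity flow: source→left, listed edges, right→sink; max matching = max flow.
Augmenting path W1→J2 (+1); matched 1.
Augmenting path W2→J3 (+1); matched 2.
Augmenting path W3→J4 (+1); matched 3.
Augmenting path W6→J1 (+1); matched 4.
Augmenting path W4→J2→W1→J4→W3→J6 (+1); matched 5.
No augmenting path remains; maximum matching = 5.
König certificate: {W1, W2, W3, W6, J2} is a vertex cover of size 5 (every listed pair touches it), so no matching can be larger.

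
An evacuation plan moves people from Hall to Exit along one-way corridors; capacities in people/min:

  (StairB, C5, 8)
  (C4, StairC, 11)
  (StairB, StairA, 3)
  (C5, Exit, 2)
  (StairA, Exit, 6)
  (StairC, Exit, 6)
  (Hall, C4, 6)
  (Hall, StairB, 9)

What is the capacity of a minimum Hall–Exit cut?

Augment Hall→StairB→StairA→Exit: bottleneck 3, flow now 3.
Augment Hall→StairB→C5→Exit: bottleneck 2, flow now 5.
Augment Hall→C4→StairC→Exit: bottleneck 6, flow now 11.
No augmenting path remains; maximum flow = 11.
By max-flow min-cut, the minimum cut capacity equals the max flow.
In the residual graph, reachable from Hall: {Hall, StairB, C5}.
Min-cut edges: Hall→C4 (6), StairB→StairA (3), C5→Exit (2); capacity 6 + 3 + 2 = 11.

11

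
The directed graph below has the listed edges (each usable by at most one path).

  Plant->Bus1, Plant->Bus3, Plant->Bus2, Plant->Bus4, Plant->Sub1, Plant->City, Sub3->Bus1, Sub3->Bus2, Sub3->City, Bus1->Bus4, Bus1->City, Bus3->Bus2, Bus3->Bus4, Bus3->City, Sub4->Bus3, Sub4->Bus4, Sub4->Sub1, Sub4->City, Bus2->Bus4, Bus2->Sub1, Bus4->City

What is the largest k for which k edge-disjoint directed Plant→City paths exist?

Assign every edge capacity 1; by Menger, the answer equals the max flow.
Path Plant→City (+1); total 1.
Path Plant→Bus1→City (+1); total 2.
Path Plant→Bus3→City (+1); total 3.
Path Plant→Bus4→City (+1); total 4.
No residual Plant→City path; max flow = 4.
Certifying cut of size 4: {Bus4→City, Plant→Bus1, Plant→Bus3, Plant→City}.

4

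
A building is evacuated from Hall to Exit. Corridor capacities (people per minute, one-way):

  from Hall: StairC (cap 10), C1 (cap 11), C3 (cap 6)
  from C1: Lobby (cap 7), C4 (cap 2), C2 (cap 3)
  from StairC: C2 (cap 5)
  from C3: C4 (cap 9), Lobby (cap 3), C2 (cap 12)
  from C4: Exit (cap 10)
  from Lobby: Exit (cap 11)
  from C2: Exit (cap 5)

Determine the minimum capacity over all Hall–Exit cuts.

20

Augment Hall→C1→C4→Exit: bottleneck 2, flow now 2.
Augment Hall→C1→Lobby→Exit: bottleneck 7, flow now 9.
Augment Hall→C1→C2→Exit: bottleneck 2, flow now 11.
Augment Hall→StairC→C2→Exit: bottleneck 3, flow now 14.
Augment Hall→C3→C4→Exit: bottleneck 6, flow now 20.
No augmenting path remains; maximum flow = 20.
By max-flow min-cut, the minimum cut capacity equals the max flow.
In the residual graph, reachable from Hall: {Hall, C1, StairC, C2}.
Min-cut edges: Hall→C3 (6), C1→C4 (2), C1→Lobby (7), C2→Exit (5); capacity 6 + 2 + 7 + 5 = 20.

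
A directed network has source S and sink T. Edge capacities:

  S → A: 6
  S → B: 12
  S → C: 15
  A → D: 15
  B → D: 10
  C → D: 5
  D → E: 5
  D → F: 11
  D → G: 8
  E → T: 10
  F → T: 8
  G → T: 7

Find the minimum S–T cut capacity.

Augment S→A→D→E→T: bottleneck 5, flow now 5.
Augment S→A→D→F→T: bottleneck 1, flow now 6.
Augment S→B→D→F→T: bottleneck 7, flow now 13.
Augment S→B→D→G→T: bottleneck 3, flow now 16.
Augment S→C→D→G→T: bottleneck 4, flow now 20.
No augmenting path remains; maximum flow = 20.
By max-flow min-cut, the minimum cut capacity equals the max flow.
In the residual graph, reachable from S: {S, A, B, C, D, F, G}.
Min-cut edges: D→E (5), F→T (8), G→T (7); capacity 5 + 8 + 7 = 20.

20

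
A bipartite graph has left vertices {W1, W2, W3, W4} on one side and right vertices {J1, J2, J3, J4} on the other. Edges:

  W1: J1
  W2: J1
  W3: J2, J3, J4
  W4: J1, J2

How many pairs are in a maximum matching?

Unit-capacity flow: source→left, listed edges, right→sink; max matching = max flow.
Augmenting path W1→J1 (+1); matched 1.
Augmenting path W3→J2 (+1); matched 2.
Augmenting path W4→J2→W3→J3 (+1); matched 3.
No augmenting path remains; maximum matching = 3.
König certificate: {W3, W4, J1} is a vertex cover of size 3 (every listed pair touches it), so no matching can be larger.

3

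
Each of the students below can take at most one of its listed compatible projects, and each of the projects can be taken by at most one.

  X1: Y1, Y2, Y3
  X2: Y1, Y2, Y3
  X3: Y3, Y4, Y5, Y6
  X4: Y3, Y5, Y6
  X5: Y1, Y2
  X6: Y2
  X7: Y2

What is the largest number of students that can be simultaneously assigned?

Unit-capacity flow: source→left, listed edges, right→sink; max matching = max flow.
Augmenting path X1→Y1 (+1); matched 1.
Augmenting path X2→Y2 (+1); matched 2.
Augmenting path X3→Y3 (+1); matched 3.
Augmenting path X4→Y5 (+1); matched 4.
Augmenting path X5→Y1→X1→Y3→X3→Y4 (+1); matched 5.
No augmenting path remains; maximum matching = 5.
König certificate: {X3, X4, Y1, Y2, Y3} is a vertex cover of size 5 (every listed pair touches it), so no matching can be larger.

5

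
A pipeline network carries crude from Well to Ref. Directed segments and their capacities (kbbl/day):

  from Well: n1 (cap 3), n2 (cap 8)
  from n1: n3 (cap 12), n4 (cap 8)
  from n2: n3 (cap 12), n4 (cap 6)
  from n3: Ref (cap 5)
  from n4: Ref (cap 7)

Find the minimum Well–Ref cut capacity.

11

Augment Well→n1→n3→Ref: bottleneck 3, flow now 3.
Augment Well→n2→n3→Ref: bottleneck 2, flow now 5.
Augment Well→n2→n4→Ref: bottleneck 6, flow now 11.
No augmenting path remains; maximum flow = 11.
By max-flow min-cut, the minimum cut capacity equals the max flow.
In the residual graph, reachable from Well: {Well}.
Min-cut edges: Well→n1 (3), Well→n2 (8); capacity 3 + 8 = 11.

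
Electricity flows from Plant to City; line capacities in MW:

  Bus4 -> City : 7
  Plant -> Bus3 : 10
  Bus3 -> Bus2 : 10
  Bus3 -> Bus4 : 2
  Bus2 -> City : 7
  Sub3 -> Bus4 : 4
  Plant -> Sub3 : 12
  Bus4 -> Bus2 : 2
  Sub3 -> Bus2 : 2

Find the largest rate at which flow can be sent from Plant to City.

13

Augment Plant→Bus3→Bus2→City: bottleneck 7, flow now 7.
Augment Plant→Bus3→Bus4→City: bottleneck 2, flow now 9.
Augment Plant→Sub3→Bus4→City: bottleneck 4, flow now 13.
No augmenting path remains; maximum flow = 13.
In the residual graph, reachable from Plant: {Plant, Bus3, Sub3, Bus2}.
Min-cut edges: Bus3→Bus4 (2), Sub3→Bus4 (4), Bus2→City (7); capacity 2 + 4 + 7 = 13.
This cut is saturated, so no flow can exceed 13.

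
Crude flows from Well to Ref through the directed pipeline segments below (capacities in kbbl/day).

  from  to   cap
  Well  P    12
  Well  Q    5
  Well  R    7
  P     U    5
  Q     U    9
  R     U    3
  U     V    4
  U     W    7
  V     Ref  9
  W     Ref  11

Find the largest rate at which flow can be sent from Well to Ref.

Augment Well→P→U→V→Ref: bottleneck 4, flow now 4.
Augment Well→P→U→W→Ref: bottleneck 1, flow now 5.
Augment Well→Q→U→W→Ref: bottleneck 5, flow now 10.
Augment Well→R→U→W→Ref: bottleneck 1, flow now 11.
No augmenting path remains; maximum flow = 11.
In the residual graph, reachable from Well: {Well, P, Q, R, U}.
Min-cut edges: U→V (4), U→W (7); capacity 4 + 7 = 11.
This cut is saturated, so no flow can exceed 11.

11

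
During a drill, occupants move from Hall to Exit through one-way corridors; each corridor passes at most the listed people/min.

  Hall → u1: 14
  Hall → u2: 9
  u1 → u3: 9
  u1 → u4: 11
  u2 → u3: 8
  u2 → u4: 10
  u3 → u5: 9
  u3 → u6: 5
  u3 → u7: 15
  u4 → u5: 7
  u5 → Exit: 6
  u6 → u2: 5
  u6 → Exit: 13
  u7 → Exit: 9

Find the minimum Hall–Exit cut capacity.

20

Augment Hall→u1→u3→u5→Exit: bottleneck 6, flow now 6.
Augment Hall→u1→u3→u6→Exit: bottleneck 3, flow now 9.
Augment Hall→u2→u3→u6→Exit: bottleneck 2, flow now 11.
Augment Hall→u2→u3→u7→Exit: bottleneck 6, flow now 17.
Augment Hall→u1→u4→u5→u3→u7→Exit: bottleneck 3, flow now 20. (uses reverse residual edge)
No augmenting path remains; maximum flow = 20.
By max-flow min-cut, the minimum cut capacity equals the max flow.
In the residual graph, reachable from Hall: {Hall, u1, u2, u3, u4, u5, u7}.
Min-cut edges: u3→u6 (5), u5→Exit (6), u7→Exit (9); capacity 5 + 6 + 9 = 20.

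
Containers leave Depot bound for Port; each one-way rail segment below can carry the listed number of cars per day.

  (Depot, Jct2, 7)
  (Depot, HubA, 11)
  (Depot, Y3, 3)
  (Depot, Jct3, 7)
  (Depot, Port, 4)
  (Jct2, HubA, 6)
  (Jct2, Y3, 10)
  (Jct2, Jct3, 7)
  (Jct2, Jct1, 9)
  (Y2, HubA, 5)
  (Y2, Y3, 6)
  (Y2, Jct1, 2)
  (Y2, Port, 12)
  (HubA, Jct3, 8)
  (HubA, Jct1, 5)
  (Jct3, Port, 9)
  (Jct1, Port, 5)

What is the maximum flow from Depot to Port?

Augment Depot→Port: bottleneck 4, flow now 4.
Augment Depot→Jct3→Port: bottleneck 7, flow now 11.
Augment Depot→Jct2→Jct3→Port: bottleneck 2, flow now 13.
Augment Depot→Jct2→Jct1→Port: bottleneck 5, flow now 18.
No augmenting path remains; maximum flow = 18.
In the residual graph, reachable from Depot: {Depot, Jct2, HubA, Y3, Jct3, Jct1}.
Min-cut edges: Depot→Port (4), Jct3→Port (9), Jct1→Port (5); capacity 4 + 9 + 5 = 18.
This cut is saturated, so no flow can exceed 18.

18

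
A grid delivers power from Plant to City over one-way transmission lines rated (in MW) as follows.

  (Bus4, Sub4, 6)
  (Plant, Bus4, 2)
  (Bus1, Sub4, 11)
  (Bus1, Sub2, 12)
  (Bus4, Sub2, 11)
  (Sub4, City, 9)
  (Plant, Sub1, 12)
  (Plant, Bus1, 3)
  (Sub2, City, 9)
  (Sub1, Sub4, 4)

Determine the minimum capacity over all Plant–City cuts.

9

Augment Plant→Sub1→Sub4→City: bottleneck 4, flow now 4.
Augment Plant→Bus4→Sub4→City: bottleneck 2, flow now 6.
Augment Plant→Bus1→Sub4→City: bottleneck 3, flow now 9.
No augmenting path remains; maximum flow = 9.
By max-flow min-cut, the minimum cut capacity equals the max flow.
In the residual graph, reachable from Plant: {Plant, Sub1}.
Min-cut edges: Plant→Bus4 (2), Plant→Bus1 (3), Sub1→Sub4 (4); capacity 2 + 3 + 4 = 9.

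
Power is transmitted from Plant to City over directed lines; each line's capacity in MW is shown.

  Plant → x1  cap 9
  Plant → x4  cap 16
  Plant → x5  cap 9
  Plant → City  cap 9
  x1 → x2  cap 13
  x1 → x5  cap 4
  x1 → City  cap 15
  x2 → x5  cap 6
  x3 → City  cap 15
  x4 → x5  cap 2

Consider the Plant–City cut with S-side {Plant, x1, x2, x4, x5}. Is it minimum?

Given cut capacity: 9 + 15 = 24.
Augment Plant→City: bottleneck 9, flow now 9.
Augment Plant→x1→City: bottleneck 9, flow now 18.
No augmenting path remains; maximum flow = 18.
In the residual graph, reachable from Plant: {Plant, x4, x5}.
Min-cut edges: Plant→x1 (9), Plant→City (9); capacity 9 + 9 = 18.
Cut capacity 24 exceeds the max flow 18, so it is not minimum.

No — its capacity is 24, but the minimum cut has capacity 18.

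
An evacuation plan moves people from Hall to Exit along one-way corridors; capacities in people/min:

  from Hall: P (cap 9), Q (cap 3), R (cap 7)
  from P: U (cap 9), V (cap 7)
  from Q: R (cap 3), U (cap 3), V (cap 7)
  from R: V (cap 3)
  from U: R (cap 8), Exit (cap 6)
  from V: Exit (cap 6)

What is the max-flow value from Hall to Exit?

12

Augment Hall→P→U→Exit: bottleneck 6, flow now 6.
Augment Hall→P→V→Exit: bottleneck 3, flow now 9.
Augment Hall→Q→V→Exit: bottleneck 3, flow now 12.
No augmenting path remains; maximum flow = 12.
In the residual graph, reachable from Hall: {Hall, P, Q, R, U, V}.
Min-cut edges: U→Exit (6), V→Exit (6); capacity 6 + 6 = 12.
This cut is saturated, so no flow can exceed 12.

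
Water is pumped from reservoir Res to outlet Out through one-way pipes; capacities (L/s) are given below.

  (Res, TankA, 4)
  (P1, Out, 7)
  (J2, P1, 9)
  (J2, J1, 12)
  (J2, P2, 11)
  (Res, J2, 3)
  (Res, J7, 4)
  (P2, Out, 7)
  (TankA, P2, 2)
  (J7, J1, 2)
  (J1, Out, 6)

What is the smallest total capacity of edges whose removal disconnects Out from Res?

Augment Res→J7→J1→Out: bottleneck 2, flow now 2.
Augment Res→TankA→P2→Out: bottleneck 2, flow now 4.
Augment Res→J2→J1→Out: bottleneck 3, flow now 7.
No augmenting path remains; maximum flow = 7.
By max-flow min-cut, the minimum cut capacity equals the max flow.
In the residual graph, reachable from Res: {Res, J7, TankA}.
Min-cut edges: Res→J2 (3), J7→J1 (2), TankA→P2 (2); capacity 3 + 2 + 2 = 7.

7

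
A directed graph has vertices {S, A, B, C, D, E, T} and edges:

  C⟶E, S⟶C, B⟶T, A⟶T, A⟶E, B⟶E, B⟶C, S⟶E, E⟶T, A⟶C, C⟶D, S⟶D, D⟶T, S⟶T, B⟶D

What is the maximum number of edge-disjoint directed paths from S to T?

Assign every edge capacity 1; by Menger, the answer equals the max flow.
Path S→T (+1); total 1.
Path S→D→T (+1); total 2.
Path S→E→T (+1); total 3.
No residual S→T path; max flow = 3.
Certifying cut of size 3: {D→T, E→T, S→T}.

3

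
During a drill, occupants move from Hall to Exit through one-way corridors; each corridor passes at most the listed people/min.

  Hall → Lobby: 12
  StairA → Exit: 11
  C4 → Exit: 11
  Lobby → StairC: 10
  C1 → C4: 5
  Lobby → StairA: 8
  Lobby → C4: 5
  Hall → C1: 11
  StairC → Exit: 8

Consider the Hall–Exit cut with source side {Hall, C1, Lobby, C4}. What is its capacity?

29

Edges leaving {Hall, C1, Lobby, C4}: Lobby→StairC (10), Lobby→StairA (8), C4→Exit (11).
Cut capacity = 10 + 8 + 11 = 29.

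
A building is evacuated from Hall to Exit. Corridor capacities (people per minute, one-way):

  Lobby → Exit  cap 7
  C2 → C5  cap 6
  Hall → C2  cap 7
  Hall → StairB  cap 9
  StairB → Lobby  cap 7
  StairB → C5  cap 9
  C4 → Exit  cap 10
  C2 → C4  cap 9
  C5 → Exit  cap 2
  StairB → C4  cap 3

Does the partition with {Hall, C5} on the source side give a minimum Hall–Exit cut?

Given cut capacity: 7 + 9 + 2 = 18.
Augment Hall→C2→C4→Exit: bottleneck 7, flow now 7.
Augment Hall→StairB→Lobby→Exit: bottleneck 7, flow now 14.
Augment Hall→StairB→C4→Exit: bottleneck 2, flow now 16.
No augmenting path remains; maximum flow = 16.
In the residual graph, reachable from Hall: {Hall}.
Min-cut edges: Hall→C2 (7), Hall→StairB (9); capacity 7 + 9 = 16.
Cut capacity 18 exceeds the max flow 16, so it is not minimum.

No — its capacity is 18, but the minimum cut has capacity 16.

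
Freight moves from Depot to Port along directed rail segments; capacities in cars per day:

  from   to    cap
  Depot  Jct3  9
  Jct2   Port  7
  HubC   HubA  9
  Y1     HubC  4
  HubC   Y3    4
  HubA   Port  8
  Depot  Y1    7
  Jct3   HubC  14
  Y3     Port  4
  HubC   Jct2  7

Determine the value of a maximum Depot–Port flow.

13

Augment Depot→Jct3→HubC→Y3→Port: bottleneck 4, flow now 4.
Augment Depot→Jct3→HubC→Jct2→Port: bottleneck 5, flow now 9.
Augment Depot→Y1→HubC→Jct2→Port: bottleneck 2, flow now 11.
Augment Depot→Y1→HubC→HubA→Port: bottleneck 2, flow now 13.
No augmenting path remains; maximum flow = 13.
In the residual graph, reachable from Depot: {Depot, Y1}.
Min-cut edges: Depot→Jct3 (9), Y1→HubC (4); capacity 9 + 4 = 13.
This cut is saturated, so no flow can exceed 13.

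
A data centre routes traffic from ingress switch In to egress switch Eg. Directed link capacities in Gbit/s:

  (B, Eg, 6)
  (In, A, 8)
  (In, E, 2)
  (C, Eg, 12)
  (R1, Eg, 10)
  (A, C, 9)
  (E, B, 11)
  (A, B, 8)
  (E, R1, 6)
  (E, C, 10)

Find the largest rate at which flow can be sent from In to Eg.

Augment In→E→B→Eg: bottleneck 2, flow now 2.
Augment In→A→B→Eg: bottleneck 4, flow now 6.
Augment In→A→C→Eg: bottleneck 4, flow now 10.
No augmenting path remains; maximum flow = 10.
In the residual graph, reachable from In: {In}.
Min-cut edges: In→E (2), In→A (8); capacity 2 + 8 = 10.
This cut is saturated, so no flow can exceed 10.

10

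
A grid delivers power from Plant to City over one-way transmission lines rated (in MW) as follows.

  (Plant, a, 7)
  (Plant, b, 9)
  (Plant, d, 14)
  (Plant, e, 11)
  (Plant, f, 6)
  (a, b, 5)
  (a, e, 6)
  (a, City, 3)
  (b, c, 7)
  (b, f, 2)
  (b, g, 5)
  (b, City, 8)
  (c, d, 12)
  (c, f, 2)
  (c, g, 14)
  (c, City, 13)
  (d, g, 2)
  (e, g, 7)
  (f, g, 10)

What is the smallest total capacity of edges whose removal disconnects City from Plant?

Augment Plant→a→City: bottleneck 3, flow now 3.
Augment Plant→b→City: bottleneck 8, flow now 11.
Augment Plant→b→c→City: bottleneck 1, flow now 12.
Augment Plant→a→b→c→City: bottleneck 4, flow now 16.
No augmenting path remains; maximum flow = 16.
By max-flow min-cut, the minimum cut capacity equals the max flow.
In the residual graph, reachable from Plant: {Plant, d, e, f, g}.
Min-cut edges: Plant→a (7), Plant→b (9); capacity 7 + 9 = 16.

16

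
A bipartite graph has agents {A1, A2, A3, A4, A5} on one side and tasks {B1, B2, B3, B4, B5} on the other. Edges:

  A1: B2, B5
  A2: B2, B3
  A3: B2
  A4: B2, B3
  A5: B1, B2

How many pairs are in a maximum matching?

4

Unit-capacity flow: source→left, listed edges, right→sink; max matching = max flow.
Augmenting path A1→B2 (+1); matched 1.
Augmenting path A2→B3 (+1); matched 2.
Augmenting path A5→B1 (+1); matched 3.
Augmenting path A3→B2→A1→B5 (+1); matched 4.
No augmenting path remains; maximum matching = 4.
König certificate: {A1, A5, B2, B3} is a vertex cover of size 4 (every listed pair touches it), so no matching can be larger.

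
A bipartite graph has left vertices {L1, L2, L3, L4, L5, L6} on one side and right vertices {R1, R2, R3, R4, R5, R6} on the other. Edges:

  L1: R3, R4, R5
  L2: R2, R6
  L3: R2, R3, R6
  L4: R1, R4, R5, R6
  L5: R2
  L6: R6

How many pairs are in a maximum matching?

Unit-capacity flow: source→left, listed edges, right→sink; max matching = max flow.
Augmenting path L1→R3 (+1); matched 1.
Augmenting path L2→R2 (+1); matched 2.
Augmenting path L3→R6 (+1); matched 3.
Augmenting path L4→R1 (+1); matched 4.
Augmenting path L6→R6→L3→R3→L1→R4 (+1); matched 5.
No augmenting path remains; maximum matching = 5.
König certificate: {L1, L3, L4, R2, R6} is a vertex cover of size 5 (every listed pair touches it), so no matching can be larger.

5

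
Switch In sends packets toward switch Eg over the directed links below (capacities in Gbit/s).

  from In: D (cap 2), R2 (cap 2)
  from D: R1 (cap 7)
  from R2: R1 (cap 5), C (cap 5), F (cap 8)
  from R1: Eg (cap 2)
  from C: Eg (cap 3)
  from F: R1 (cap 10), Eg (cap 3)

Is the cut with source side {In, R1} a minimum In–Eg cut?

Given cut capacity: 2 + 2 + 2 = 6.
Augment In→D→R1→Eg: bottleneck 2, flow now 2.
Augment In→R2→C→Eg: bottleneck 2, flow now 4.
No augmenting path remains; maximum flow = 4.
In the residual graph, reachable from In: {In}.
Min-cut edges: In→D (2), In→R2 (2); capacity 2 + 2 = 4.
Cut capacity 6 exceeds the max flow 4, so it is not minimum.

No — its capacity is 6, but the minimum cut has capacity 4.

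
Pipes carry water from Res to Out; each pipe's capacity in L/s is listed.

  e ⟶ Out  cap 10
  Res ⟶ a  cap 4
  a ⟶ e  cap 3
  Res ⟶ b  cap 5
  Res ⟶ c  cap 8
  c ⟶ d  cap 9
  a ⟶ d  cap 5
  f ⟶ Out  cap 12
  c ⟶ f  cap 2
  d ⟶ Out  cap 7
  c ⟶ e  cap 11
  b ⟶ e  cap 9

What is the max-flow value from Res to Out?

17

Augment Res→a→d→Out: bottleneck 4, flow now 4.
Augment Res→b→e→Out: bottleneck 5, flow now 9.
Augment Res→c→d→Out: bottleneck 3, flow now 12.
Augment Res→c→e→Out: bottleneck 5, flow now 17.
No augmenting path remains; maximum flow = 17.
In the residual graph, reachable from Res: {Res}.
Min-cut edges: Res→a (4), Res→b (5), Res→c (8); capacity 4 + 5 + 8 = 17.
This cut is saturated, so no flow can exceed 17.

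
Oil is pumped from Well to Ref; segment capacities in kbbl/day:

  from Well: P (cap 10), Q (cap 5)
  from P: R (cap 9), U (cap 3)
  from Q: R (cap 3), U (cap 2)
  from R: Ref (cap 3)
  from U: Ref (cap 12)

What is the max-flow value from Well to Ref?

8

Augment Well→P→R→Ref: bottleneck 3, flow now 3.
Augment Well→P→U→Ref: bottleneck 3, flow now 6.
Augment Well→Q→U→Ref: bottleneck 2, flow now 8.
No augmenting path remains; maximum flow = 8.
In the residual graph, reachable from Well: {Well, P, Q, R}.
Min-cut edges: P→U (3), Q→U (2), R→Ref (3); capacity 3 + 2 + 3 = 8.
This cut is saturated, so no flow can exceed 8.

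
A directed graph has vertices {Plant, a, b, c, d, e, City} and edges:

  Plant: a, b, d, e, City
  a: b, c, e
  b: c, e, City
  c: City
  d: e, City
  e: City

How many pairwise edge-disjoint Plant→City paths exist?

5

Assign every edge capacity 1; by Menger, the answer equals the max flow.
Path Plant→City (+1); total 1.
Path Plant→b→City (+1); total 2.
Path Plant→d→City (+1); total 3.
Path Plant→e→City (+1); total 4.
Path Plant→a→c→City (+1); total 5.
No residual Plant→City path; max flow = 5.
Certifying cut of size 5: {Plant→City, Plant→a, Plant→b, Plant→d, Plant→e}.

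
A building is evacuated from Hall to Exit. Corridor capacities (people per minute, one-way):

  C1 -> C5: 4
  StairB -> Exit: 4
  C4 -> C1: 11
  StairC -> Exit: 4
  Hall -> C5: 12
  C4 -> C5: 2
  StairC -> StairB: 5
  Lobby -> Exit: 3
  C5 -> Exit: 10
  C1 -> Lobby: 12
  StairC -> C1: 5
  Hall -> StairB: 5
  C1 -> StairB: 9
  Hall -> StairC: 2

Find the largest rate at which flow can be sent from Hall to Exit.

Augment Hall→StairC→Exit: bottleneck 2, flow now 2.
Augment Hall→StairB→Exit: bottleneck 4, flow now 6.
Augment Hall→C5→Exit: bottleneck 10, flow now 16.
No augmenting path remains; maximum flow = 16.
In the residual graph, reachable from Hall: {Hall, StairB, C5}.
Min-cut edges: Hall→StairC (2), StairB→Exit (4), C5→Exit (10); capacity 2 + 4 + 10 = 16.
This cut is saturated, so no flow can exceed 16.

16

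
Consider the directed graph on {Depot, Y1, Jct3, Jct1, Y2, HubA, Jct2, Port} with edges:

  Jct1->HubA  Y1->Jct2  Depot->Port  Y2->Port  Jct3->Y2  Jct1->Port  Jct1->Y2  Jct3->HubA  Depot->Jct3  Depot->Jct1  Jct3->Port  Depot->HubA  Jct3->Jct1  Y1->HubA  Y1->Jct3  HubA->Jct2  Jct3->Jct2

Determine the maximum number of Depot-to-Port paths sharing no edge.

3

Assign every edge capacity 1; by Menger, the answer equals the max flow.
Path Depot→Port (+1); total 1.
Path Depot→Jct3→Port (+1); total 2.
Path Depot→Jct1→Port (+1); total 3.
No residual Depot→Port path; max flow = 3.
Certifying cut of size 3: {Depot→Jct1, Depot→Jct3, Depot→Port}.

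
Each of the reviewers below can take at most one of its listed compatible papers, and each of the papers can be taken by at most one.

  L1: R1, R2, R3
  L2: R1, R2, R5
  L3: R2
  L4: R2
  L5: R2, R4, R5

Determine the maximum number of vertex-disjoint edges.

4

Unit-capacity flow: source→left, listed edges, right→sink; max matching = max flow.
Augmenting path L1→R1 (+1); matched 1.
Augmenting path L2→R2 (+1); matched 2.
Augmenting path L5→R4 (+1); matched 3.
Augmenting path L3→R2→L2→R5 (+1); matched 4.
No augmenting path remains; maximum matching = 4.
König certificate: {L1, L2, L5, R2} is a vertex cover of size 4 (every listed pair touches it), so no matching can be larger.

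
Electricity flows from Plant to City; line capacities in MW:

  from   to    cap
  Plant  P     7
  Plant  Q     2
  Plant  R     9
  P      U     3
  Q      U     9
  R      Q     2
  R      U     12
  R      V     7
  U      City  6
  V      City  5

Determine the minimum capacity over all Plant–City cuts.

11

Augment Plant→P→U→City: bottleneck 3, flow now 3.
Augment Plant→Q→U→City: bottleneck 2, flow now 5.
Augment Plant→R→U→City: bottleneck 1, flow now 6.
Augment Plant→R→V→City: bottleneck 5, flow now 11.
No augmenting path remains; maximum flow = 11.
By max-flow min-cut, the minimum cut capacity equals the max flow.
In the residual graph, reachable from Plant: {Plant, P, Q, R, U, V}.
Min-cut edges: U→City (6), V→City (5); capacity 6 + 5 = 11.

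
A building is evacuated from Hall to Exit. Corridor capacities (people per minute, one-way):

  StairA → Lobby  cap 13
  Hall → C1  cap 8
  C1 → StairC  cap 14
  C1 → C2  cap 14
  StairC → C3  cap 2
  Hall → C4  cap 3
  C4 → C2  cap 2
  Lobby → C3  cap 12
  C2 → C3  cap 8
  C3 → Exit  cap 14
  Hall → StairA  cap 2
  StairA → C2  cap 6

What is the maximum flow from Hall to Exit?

Augment Hall→C4→C2→C3→Exit: bottleneck 2, flow now 2.
Augment Hall→C1→C2→C3→Exit: bottleneck 6, flow now 8.
Augment Hall→C1→StairC→C3→Exit: bottleneck 2, flow now 10.
Augment Hall→StairA→Lobby→C3→Exit: bottleneck 2, flow now 12.
No augmenting path remains; maximum flow = 12.
In the residual graph, reachable from Hall: {Hall, C4}.
Min-cut edges: Hall→C1 (8), Hall→StairA (2), C4→C2 (2); capacity 8 + 2 + 2 = 12.
This cut is saturated, so no flow can exceed 12.

12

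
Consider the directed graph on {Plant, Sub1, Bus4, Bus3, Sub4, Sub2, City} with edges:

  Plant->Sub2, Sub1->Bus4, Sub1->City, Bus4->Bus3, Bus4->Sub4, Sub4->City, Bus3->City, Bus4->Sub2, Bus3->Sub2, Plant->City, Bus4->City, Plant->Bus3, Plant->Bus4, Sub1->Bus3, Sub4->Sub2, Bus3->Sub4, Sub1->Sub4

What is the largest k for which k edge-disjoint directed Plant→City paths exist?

Assign every edge capacity 1; by Menger, the answer equals the max flow.
Path Plant→City (+1); total 1.
Path Plant→Bus4→City (+1); total 2.
Path Plant→Bus3→City (+1); total 3.
No residual Plant→City path; max flow = 3.
Certifying cut of size 3: {Plant→Bus3, Plant→Bus4, Plant→City}.

3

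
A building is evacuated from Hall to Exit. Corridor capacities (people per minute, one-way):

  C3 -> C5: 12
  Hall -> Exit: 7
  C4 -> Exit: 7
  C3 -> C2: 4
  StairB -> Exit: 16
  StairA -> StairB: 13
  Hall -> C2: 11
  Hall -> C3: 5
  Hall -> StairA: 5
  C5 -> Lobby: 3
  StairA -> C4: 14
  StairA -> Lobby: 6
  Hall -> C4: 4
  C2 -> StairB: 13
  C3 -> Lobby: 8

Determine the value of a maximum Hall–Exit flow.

Augment Hall→Exit: bottleneck 7, flow now 7.
Augment Hall→C4→Exit: bottleneck 4, flow now 11.
Augment Hall→StairA→StairB→Exit: bottleneck 5, flow now 16.
Augment Hall→C2→StairB→Exit: bottleneck 11, flow now 27.
Augment Hall→C3→C2→StairB→StairA→C4→Exit: bottleneck 2, flow now 29. (uses reverse residual edge)
No augmenting path remains; maximum flow = 29.
In the residual graph, reachable from Hall: {Hall, C3, C5, Lobby, C2}.
Min-cut edges: Hall→StairA (5), Hall→C4 (4), Hall→Exit (7), C2→StairB (13); capacity 5 + 4 + 7 + 13 = 29.
This cut is saturated, so no flow can exceed 29.

29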